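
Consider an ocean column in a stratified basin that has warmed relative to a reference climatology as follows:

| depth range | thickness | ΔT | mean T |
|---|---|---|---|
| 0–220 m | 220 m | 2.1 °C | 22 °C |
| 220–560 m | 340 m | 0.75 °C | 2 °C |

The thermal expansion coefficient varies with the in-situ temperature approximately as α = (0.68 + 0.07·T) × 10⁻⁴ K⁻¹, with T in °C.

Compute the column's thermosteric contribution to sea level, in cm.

Layer 1: α = (0.68 + 0.07×22)×10⁻⁴ = 2.22×10⁻⁴ K⁻¹
Layer 2: α = (0.68 + 0.07×2)×10⁻⁴ = 0.82×10⁻⁴ K⁻¹
0–220 m: 2.1 × 220 × 2.22×10⁻⁴ = 0.102564 m
Layer 2: 340 × 0.82×10⁻⁴ × 0.75 = 0.02091 m
Δh = 0.102564 + 0.02091 = 0.123474 m ≈ 12.3 cm

about 12.3 cm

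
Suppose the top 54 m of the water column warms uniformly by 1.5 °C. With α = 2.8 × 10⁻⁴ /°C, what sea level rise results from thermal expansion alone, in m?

Δh = 0.023 m

Δh = αΔT·H = 2.8×10⁻⁴ × 1.5 × 54 = 0.02268 m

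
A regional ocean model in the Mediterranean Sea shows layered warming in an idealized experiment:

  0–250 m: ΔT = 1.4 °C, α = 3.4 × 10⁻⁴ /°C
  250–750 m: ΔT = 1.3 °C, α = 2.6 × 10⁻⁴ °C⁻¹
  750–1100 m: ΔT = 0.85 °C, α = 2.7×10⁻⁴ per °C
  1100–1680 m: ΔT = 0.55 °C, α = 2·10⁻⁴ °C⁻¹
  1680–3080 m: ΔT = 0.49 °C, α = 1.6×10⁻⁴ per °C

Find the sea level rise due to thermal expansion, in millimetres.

0–250 m: 3.4×10⁻⁴ × 1.4 × 250 = 0.11900 m
250–750 m: 1.3 × 2.6×10⁻⁴ × 500 = 0.16900 m
Layer 3: 350 × 2.7×10⁻⁴ × 0.85 = 0.080325 m
2×10⁻⁴ × 0.55 × 580 = 0.06380 m
Layer 5: 1400 × 1.6×10⁻⁴ × 0.49 = 0.10976 m
Δh = 0.11900 + 0.16900 + 0.080325 + 0.06380 + 0.10976 = 0.541885 m ≈ 542 mm

Δh = 542 mm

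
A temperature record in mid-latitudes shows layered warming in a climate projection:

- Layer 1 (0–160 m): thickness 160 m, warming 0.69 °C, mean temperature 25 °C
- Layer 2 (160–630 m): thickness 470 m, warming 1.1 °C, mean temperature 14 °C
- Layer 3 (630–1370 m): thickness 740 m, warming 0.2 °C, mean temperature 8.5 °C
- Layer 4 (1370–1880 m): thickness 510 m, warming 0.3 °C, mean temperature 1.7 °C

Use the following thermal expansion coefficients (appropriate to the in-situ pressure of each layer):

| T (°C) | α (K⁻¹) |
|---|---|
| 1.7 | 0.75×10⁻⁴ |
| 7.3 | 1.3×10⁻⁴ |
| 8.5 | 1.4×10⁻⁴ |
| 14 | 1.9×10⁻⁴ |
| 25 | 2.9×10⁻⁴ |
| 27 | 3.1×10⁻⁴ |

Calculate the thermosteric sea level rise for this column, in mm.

Layer 1 at 25 °C → α = 2.9×10⁻⁴ K⁻¹
Layer 2 at 14 °C → α = 1.9×10⁻⁴ K⁻¹
Layer 3 at 8.5 °C → α = 1.4×10⁻⁴ K⁻¹
Layer 4 at 1.7 °C → α = 0.75×10⁻⁴ K⁻¹
Layer 1: 2.9×10⁻⁴ × 160 × 0.69 = 0.032016 m
160–630 m: 470 × 1.1 × 1.9×10⁻⁴ = 0.09823 m
630–1370 m: 1.4×10⁻⁴ × 740 × 0.2 = 0.02072 m
1370–1880 m: 0.75×10⁻⁴ × 510 × 0.3 = 0.011475 m
Δh = 0.032016 + 0.09823 + 0.02072 + 0.011475 = 0.162441 m

Δh = 160 mm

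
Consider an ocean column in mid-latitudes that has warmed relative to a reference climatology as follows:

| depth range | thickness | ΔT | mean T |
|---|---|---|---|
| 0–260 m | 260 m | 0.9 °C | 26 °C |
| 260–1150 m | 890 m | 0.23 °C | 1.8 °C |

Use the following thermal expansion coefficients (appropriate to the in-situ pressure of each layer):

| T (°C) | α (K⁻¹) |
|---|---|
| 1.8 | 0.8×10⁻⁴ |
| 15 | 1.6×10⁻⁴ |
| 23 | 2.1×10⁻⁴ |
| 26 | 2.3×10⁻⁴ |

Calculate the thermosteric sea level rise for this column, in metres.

Δh = 0.0702 m

Layer 1 at 26 °C → α = 2.3×10⁻⁴ K⁻¹
Layer 2 at 1.8 °C → α = 0.8×10⁻⁴ K⁻¹
Layer 1: 0.9 × 2.3×10⁻⁴ × 260 = 0.05382 m
Layer 2: 0.8×10⁻⁴ × 0.23 × 890 = 0.016376 m
Δh = 0.05382 + 0.016376 = 0.070196 m ≈ 0.0702 m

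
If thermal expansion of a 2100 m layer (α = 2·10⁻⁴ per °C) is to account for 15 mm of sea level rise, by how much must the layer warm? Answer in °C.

ΔT ≈ 0.0357 °C

ΔT = Δh/(αH) = 0.015 / (2×10⁻⁴ × 2100) ≈ 0.03571 °C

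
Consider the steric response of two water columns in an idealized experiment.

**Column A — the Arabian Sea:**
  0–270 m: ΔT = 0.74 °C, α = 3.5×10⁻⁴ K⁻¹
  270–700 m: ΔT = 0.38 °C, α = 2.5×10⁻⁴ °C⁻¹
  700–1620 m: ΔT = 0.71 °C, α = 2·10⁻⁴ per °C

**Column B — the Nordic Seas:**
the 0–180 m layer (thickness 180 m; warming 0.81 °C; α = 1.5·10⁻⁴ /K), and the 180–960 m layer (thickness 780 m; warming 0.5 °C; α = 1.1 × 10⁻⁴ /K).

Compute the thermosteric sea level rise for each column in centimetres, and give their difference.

A 0–270 m: 3.5×10⁻⁴ × 270 × 0.74 = 0.06993 m
A 0.38 × 430 × 2.5×10⁻⁴ = 0.04085 m
A Layer 3: 920 × 2×10⁻⁴ × 0.71 = 0.13064 m
A total: 0.24142 m
B 0–180 m: 0.81 × 1.5×10⁻⁴ × 180 = 0.02187 m
B 180–960 m: 1.1×10⁻⁴ × 780 × 0.5 = 0.04290 m
B total: 0.06477 m
Difference: 0.24142 − 0.06477 = 0.17665 m

A: 24 cm; B: 6.5 cm; difference 18 cm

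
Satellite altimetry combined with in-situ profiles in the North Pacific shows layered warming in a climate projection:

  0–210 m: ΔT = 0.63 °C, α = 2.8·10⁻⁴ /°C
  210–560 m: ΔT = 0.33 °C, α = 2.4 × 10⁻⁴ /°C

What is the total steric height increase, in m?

0.0648 m of thermosteric rise

210 × 0.63 × 2.8×10⁻⁴ = 0.037044 m
350 × 2.4×10⁻⁴ × 0.33 = 0.02772 m
Δh = 0.037044 + 0.02772 = 0.064764 m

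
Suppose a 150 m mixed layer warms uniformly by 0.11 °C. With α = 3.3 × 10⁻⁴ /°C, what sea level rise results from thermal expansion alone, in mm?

Δh = αΔT·H = 3.3×10⁻⁴ × 0.11 × 150 = 0.005445 m

about 5.45 mm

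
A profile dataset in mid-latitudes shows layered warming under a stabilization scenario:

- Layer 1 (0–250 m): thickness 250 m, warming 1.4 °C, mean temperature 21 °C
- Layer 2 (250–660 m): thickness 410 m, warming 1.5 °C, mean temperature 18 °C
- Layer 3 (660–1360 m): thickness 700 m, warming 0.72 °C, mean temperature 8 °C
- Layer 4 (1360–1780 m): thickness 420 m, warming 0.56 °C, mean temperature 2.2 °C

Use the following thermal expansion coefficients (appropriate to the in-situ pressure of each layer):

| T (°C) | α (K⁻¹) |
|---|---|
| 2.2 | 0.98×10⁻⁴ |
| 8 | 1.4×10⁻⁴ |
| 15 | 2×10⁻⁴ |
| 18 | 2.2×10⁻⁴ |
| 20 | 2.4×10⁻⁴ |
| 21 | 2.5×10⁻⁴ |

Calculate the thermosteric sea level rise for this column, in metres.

0.316 m of thermosteric rise

Layer 1 at 21 °C → α = 2.5×10⁻⁴ K⁻¹
Layer 2 at 18 °C → α = 2.2×10⁻⁴ K⁻¹
Layer 3 at 8 °C → α = 1.4×10⁻⁴ K⁻¹
Layer 4 at 2.2 °C → α = 0.98×10⁻⁴ K⁻¹
Layer 1: 250 × 1.4 × 2.5×10⁻⁴ = 0.08750 m
Layer 2: 1.5 × 2.2×10⁻⁴ × 410 = 0.13530 m
660–1360 m: 0.72 × 700 × 1.4×10⁻⁴ = 0.07056 m
Layer 4: 420 × 0.56 × 0.98×10⁻⁴ = 0.0230496 m
Δh = 0.08750 + 0.13530 + 0.07056 + 0.0230496 = 0.3164096 m ≈ 0.316 m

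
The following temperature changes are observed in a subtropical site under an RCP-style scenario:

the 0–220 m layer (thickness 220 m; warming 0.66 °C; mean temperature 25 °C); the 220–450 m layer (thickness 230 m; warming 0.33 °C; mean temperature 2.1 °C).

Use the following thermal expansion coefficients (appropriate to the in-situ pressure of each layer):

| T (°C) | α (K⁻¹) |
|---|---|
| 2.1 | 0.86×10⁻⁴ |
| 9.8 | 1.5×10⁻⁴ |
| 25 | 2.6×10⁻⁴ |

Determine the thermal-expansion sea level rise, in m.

Layer 1 at 25 °C → α = 2.6×10⁻⁴ K⁻¹
Layer 2 at 2.1 °C → α = 0.86×10⁻⁴ K⁻¹
0–220 m: 2.6×10⁻⁴ × 220 × 0.66 = 0.037752 m
Layer 2: 230 × 0.33 × 0.86×10⁻⁴ = 0.0065274 m
Δh = 0.037752 + 0.0065274 = 0.0442794 m

0.0443 m of thermosteric rise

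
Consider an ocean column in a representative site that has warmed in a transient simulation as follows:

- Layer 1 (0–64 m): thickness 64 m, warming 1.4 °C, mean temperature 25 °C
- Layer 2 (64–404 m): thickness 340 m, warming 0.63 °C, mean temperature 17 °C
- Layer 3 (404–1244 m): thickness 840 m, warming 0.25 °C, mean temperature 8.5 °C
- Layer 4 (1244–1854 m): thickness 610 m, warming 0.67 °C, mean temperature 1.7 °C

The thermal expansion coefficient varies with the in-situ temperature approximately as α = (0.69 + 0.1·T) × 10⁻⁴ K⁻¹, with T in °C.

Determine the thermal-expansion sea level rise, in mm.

Layer 1: α = (0.69 + 0.1×25)×10⁻⁴ = 3.19×10⁻⁴ K⁻¹
Layer 2: α = (0.69 + 0.1×17)×10⁻⁴ = 2.39×10⁻⁴ K⁻¹
Layer 3: α = (0.69 + 0.1×8.5)×10⁻⁴ = 1.54×10⁻⁴ K⁻¹
Layer 4: α = (0.69 + 0.1×1.7)×10⁻⁴ = 0.86×10⁻⁴ K⁻¹
0–64 m: 1.4 × 64 × 3.19×10⁻⁴ = 0.0285824 m
340 × 2.39×10⁻⁴ × 0.63 = 0.0511938 m
Layer 3: 1.54×10⁻⁴ × 840 × 0.25 = 0.03234 m
1244–1854 m: 0.86×10⁻⁴ × 610 × 0.67 = 0.0351482 m
Δh = 0.0285824 + 0.0511938 + 0.03234 + 0.0351482 = 0.1472644 m ≈ 147 mm

Δh = 147 mm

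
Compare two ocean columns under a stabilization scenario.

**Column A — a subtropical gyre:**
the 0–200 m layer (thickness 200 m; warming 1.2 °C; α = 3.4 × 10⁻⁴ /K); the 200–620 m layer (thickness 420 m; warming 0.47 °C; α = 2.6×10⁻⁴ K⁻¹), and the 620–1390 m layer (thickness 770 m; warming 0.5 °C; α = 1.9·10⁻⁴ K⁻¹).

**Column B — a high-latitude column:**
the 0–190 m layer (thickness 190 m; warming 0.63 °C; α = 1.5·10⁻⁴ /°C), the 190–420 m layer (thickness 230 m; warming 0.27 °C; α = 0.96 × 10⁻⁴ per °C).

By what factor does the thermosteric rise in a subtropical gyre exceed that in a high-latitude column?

8.6

A 1.2 × 200 × 3.4×10⁻⁴ = 0.08160 m
A Layer 2: 420 × 2.6×10⁻⁴ × 0.47 = 0.051324 m
A 620–1390 m: 1.9×10⁻⁴ × 770 × 0.5 = 0.07315 m
A total: 0.206074 m
B Layer 1: 0.63 × 1.5×10⁻⁴ × 190 = 0.017955 m
B 0.27 × 0.96×10⁻⁴ × 230 = 0.0059616 m
B total: 0.0239166 m
Ratio: 0.206074 / 0.0239166 ≈ 8.616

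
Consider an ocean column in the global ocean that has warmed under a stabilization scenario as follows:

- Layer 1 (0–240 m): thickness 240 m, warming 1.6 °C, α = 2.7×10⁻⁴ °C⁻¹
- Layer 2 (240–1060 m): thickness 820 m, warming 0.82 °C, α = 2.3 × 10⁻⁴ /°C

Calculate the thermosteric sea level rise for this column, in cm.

about 25.8 cm

2.7×10⁻⁴ × 240 × 1.6 = 0.10368 m
Layer 2: 820 × 2.3×10⁻⁴ × 0.82 = 0.154652 m
Δh = 0.10368 + 0.154652 = 0.258332 m ≈ 25.8 cm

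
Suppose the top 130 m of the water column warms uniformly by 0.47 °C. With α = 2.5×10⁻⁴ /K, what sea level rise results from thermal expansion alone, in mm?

Δh = αΔT·H = 2.5×10⁻⁴ × 0.47 × 130 = 0.015275 m

Δh ≈ 15.3 mm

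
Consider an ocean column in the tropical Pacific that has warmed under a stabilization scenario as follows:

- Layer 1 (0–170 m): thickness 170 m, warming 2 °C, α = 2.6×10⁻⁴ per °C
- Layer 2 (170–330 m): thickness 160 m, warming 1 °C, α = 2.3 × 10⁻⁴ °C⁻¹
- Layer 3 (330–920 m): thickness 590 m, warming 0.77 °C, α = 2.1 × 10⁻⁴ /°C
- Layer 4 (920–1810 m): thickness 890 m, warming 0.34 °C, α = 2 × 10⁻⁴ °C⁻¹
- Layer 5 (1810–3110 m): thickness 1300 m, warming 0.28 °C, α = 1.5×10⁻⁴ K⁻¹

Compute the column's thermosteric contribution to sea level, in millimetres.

Δh ≈ 336 mm

2.6×10⁻⁴ × 170 × 2 = 0.08840 m
170–330 m: 160 × 2.3×10⁻⁴ × 1 = 0.03680 m
330–920 m: 0.77 × 590 × 2.1×10⁻⁴ = 0.095403 m
920–1810 m: 0.34 × 2×10⁻⁴ × 890 = 0.06052 m
Layer 5: 1.5×10⁻⁴ × 1300 × 0.28 = 0.05460 m
Δh = 0.08840 + 0.03680 + 0.095403 + 0.06052 + 0.05460 = 0.335723 m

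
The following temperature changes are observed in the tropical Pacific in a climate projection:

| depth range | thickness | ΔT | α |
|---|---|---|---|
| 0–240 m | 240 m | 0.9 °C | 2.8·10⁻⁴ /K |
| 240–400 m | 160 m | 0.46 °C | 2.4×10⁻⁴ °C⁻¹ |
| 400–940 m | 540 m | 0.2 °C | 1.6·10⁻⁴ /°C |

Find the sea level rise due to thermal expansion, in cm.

Δh ≈ 9.5 cm

240 × 2.8×10⁻⁴ × 0.9 = 0.06048 m
Layer 2: 160 × 0.46 × 2.4×10⁻⁴ = 0.017664 m
Layer 3: 1.6×10⁻⁴ × 0.2 × 540 = 0.01728 m
Δh = 0.06048 + 0.017664 + 0.01728 = 0.095424 m ≈ 9.5 cm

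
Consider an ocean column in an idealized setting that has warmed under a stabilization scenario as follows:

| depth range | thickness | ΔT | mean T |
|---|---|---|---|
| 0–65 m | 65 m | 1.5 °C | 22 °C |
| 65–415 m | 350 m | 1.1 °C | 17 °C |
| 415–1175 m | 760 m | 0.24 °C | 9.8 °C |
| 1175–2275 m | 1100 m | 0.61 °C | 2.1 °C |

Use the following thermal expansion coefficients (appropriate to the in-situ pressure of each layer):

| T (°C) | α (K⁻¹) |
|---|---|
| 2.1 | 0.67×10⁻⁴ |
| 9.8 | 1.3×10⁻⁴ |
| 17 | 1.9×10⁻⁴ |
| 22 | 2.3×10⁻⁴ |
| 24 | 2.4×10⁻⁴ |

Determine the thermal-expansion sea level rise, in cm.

Layer 1 at 22 °C → α = 2.3×10⁻⁴ K⁻¹
Layer 2 at 17 °C → α = 1.9×10⁻⁴ K⁻¹
Layer 3 at 9.8 °C → α = 1.3×10⁻⁴ K⁻¹
Layer 4 at 2.1 °C → α = 0.67×10⁻⁴ K⁻¹
0–65 m: 65 × 2.3×10⁻⁴ × 1.5 = 0.022425 m
Layer 2: 1.1 × 350 × 1.9×10⁻⁴ = 0.07315 m
1.3×10⁻⁴ × 760 × 0.24 = 0.023712 m
1100 × 0.61 × 0.67×10⁻⁴ = 0.044957 m
Δh = 0.022425 + 0.07315 + 0.023712 + 0.044957 = 0.164244 m

16 cm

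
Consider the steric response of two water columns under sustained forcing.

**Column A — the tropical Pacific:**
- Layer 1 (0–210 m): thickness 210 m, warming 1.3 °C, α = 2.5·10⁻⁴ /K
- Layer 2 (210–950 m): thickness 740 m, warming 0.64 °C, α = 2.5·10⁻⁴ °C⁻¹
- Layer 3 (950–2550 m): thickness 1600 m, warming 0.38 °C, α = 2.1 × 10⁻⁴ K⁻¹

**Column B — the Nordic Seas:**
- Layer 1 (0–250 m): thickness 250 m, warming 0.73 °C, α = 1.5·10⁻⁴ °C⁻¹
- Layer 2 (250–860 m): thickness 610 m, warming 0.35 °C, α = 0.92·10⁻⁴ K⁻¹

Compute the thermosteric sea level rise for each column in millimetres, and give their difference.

A 0–210 m: 1.3 × 210 × 2.5×10⁻⁴ = 0.06825 m
A Layer 2: 0.64 × 740 × 2.5×10⁻⁴ = 0.11840 m
A 2.1×10⁻⁴ × 0.38 × 1600 = 0.12768 m
A total: 0.31433 m
B 1.5×10⁻⁴ × 250 × 0.73 = 0.027375 m
B 0.35 × 0.92×10⁻⁴ × 610 = 0.019642 m
B total: 0.047017 m
Difference: 0.31433 − 0.047017 = 0.267313 m

Δh_A ≈ 310 mm, Δh_B ≈ 47 mm; difference ≈ 270 mm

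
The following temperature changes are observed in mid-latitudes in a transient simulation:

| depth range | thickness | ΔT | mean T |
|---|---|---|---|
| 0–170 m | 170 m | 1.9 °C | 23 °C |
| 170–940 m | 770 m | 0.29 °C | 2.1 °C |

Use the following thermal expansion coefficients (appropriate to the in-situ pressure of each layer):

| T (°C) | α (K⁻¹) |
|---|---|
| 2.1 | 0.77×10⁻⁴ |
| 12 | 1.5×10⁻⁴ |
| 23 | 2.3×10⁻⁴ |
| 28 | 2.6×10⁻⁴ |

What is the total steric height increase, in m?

Layer 1 at 23 °C → α = 2.3×10⁻⁴ K⁻¹
Layer 2 at 2.1 °C → α = 0.77×10⁻⁴ K⁻¹
0–170 m: 1.9 × 170 × 2.3×10⁻⁴ = 0.07429 m
0.29 × 0.77×10⁻⁴ × 770 = 0.0171941 m
Δh = 0.07429 + 0.0171941 = 0.0914841 m ≈ 0.0915 m

0.0915 m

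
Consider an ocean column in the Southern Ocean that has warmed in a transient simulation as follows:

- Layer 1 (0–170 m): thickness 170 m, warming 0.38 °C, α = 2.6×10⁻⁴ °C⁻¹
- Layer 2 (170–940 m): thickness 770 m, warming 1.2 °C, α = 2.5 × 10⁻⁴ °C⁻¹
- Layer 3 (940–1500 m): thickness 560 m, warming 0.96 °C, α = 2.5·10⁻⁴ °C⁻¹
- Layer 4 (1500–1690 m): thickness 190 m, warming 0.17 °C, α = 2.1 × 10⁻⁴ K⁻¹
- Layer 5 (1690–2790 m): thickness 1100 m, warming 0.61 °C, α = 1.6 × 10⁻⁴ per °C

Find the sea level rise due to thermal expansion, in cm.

170 × 2.6×10⁻⁴ × 0.38 = 0.016796 m
170–940 m: 1.2 × 770 × 2.5×10⁻⁴ = 0.23100 m
940–1500 m: 560 × 0.96 × 2.5×10⁻⁴ = 0.13440 m
1500–1690 m: 2.1×10⁻⁴ × 190 × 0.17 = 0.006783 m
1690–2790 m: 1.6×10⁻⁴ × 0.61 × 1100 = 0.10736 m
Δh = 0.016796 + 0.23100 + 0.13440 + 0.006783 + 0.10736 = 0.496339 m ≈ 49.6 cm

49.6 cm of thermosteric rise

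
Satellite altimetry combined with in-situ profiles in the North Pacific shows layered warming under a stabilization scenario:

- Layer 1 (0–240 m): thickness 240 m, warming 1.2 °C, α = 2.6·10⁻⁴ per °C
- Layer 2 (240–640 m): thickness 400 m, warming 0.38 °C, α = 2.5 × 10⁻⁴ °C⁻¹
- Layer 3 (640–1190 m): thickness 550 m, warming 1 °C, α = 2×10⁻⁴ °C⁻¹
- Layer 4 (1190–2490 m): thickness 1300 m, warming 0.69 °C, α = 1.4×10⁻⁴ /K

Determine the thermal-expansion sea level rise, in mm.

Layer 1: 1.2 × 240 × 2.6×10⁻⁴ = 0.07488 m
0.38 × 400 × 2.5×10⁻⁴ = 0.03800 m
Layer 3: 550 × 2×10⁻⁴ × 1 = 0.11000 m
Layer 4: 1.4×10⁻⁴ × 1300 × 0.69 = 0.12558 m
Δh = 0.07488 + 0.03800 + 0.11000 + 0.12558 = 0.34846 m

Δh ≈ 348 mm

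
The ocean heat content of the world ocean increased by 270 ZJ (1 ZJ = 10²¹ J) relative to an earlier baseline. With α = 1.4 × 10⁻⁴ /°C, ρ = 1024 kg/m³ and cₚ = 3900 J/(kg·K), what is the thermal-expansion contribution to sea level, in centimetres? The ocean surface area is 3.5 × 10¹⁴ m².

Per unit area: Q = 270×10²¹ / (3.5×10¹⁴) ≈ 7.714×10⁸ J/m²
Δh = αQ/(ρcₚ) = 1.4×10⁻⁴ × 7.714×10⁸ / (1024 × 3900) ≈ 0.027042 m

Δh = 2.70 cm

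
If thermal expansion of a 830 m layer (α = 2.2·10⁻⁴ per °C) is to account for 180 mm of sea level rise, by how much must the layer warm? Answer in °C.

0.986 °C

ΔT = Δh/(αH) = 0.18 / (2.2×10⁻⁴ × 830) ≈ 0.9858 °C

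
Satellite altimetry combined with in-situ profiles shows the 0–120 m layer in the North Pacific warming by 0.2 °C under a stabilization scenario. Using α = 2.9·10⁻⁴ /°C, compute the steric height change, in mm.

Δh = αΔT·H = 2.9×10⁻⁴ × 0.2 × 120 = 0.00696 m

7.0 mm of thermosteric rise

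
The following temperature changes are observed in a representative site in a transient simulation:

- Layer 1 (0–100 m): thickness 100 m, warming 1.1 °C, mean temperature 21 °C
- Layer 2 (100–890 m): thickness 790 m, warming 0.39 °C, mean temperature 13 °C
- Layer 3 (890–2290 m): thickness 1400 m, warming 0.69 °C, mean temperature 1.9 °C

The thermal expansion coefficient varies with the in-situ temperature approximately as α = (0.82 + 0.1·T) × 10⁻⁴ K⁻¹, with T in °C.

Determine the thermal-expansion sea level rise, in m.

Layer 1: α = (0.82 + 0.1×21)×10⁻⁴ = 2.92×10⁻⁴ K⁻¹
Layer 2: α = (0.82 + 0.1×13)×10⁻⁴ = 2.12×10⁻⁴ K⁻¹
Layer 3: α = (0.82 + 0.1×1.9)×10⁻⁴ = 1.01×10⁻⁴ K⁻¹
0–100 m: 100 × 1.1 × 2.92×10⁻⁴ = 0.03212 m
Layer 2: 790 × 0.39 × 2.12×10⁻⁴ = 0.0653172 m
Layer 3: 1400 × 1.01×10⁻⁴ × 0.69 = 0.097566 m
Δh = 0.03212 + 0.0653172 + 0.097566 = 0.1950032 m

0.195 m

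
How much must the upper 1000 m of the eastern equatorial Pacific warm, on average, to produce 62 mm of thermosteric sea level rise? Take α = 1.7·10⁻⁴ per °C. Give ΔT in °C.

ΔT = Δh/(αH) = 0.062 / (1.7×10⁻⁴ × 1000) ≈ 0.3647 °C

0.36 °C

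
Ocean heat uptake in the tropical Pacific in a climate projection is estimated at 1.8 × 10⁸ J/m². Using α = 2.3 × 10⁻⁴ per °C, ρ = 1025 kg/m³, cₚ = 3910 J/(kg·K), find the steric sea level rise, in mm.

Δh = 10.3 mm

Δh = αQ/(ρcₚ) = 2.3×10⁻⁴ × 1.8×10⁸ / (1025 × 3910) ≈ 0.01033 m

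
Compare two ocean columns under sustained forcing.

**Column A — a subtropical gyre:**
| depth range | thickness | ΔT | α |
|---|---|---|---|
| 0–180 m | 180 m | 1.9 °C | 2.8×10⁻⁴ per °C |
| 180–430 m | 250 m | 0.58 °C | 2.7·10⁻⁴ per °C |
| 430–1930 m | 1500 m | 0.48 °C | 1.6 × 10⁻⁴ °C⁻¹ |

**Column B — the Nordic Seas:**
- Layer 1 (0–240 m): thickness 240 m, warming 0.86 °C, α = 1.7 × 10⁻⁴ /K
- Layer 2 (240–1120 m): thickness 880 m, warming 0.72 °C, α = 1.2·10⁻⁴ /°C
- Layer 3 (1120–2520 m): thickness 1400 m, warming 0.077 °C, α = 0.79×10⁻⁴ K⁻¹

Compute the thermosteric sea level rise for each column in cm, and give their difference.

A: 25 cm; B: 12 cm; difference 13 cm

A 0–180 m: 2.8×10⁻⁴ × 1.9 × 180 = 0.09576 m
A 180–430 m: 250 × 0.58 × 2.7×10⁻⁴ = 0.03915 m
A 430–1930 m: 1500 × 0.48 × 1.6×10⁻⁴ = 0.11520 m
A total: 0.25011 m
B 0.86 × 1.7×10⁻⁴ × 240 = 0.035088 m
B Layer 2: 880 × 1.2×10⁻⁴ × 0.72 = 0.076032 m
B 1120–2520 m: 1400 × 0.79×10⁻⁴ × 0.077 = 0.0085162 m
B total: 0.1196362 m
Difference: 0.25011 − 0.1196362 = 0.1304738 m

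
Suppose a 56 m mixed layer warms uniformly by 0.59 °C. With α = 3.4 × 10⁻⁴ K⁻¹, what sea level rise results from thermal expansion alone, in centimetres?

Δh = 1.12 cm

Δh = αΔT·H = 3.4×10⁻⁴ × 0.59 × 56 = 0.0112336 m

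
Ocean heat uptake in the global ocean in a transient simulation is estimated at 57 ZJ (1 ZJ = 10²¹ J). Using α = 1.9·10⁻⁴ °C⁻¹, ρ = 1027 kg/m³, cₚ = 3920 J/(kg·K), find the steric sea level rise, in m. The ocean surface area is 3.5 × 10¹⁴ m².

Per unit area: Q = 57×10²¹ / (3.5×10¹⁴) ≈ 1.629×10⁸ J/m²
Δh = αQ/(ρcₚ) = 1.9×10⁻⁴ × 1.629×10⁸ / (1027 × 3920) ≈ 0.0076881 m

Δh ≈ 0.00769 m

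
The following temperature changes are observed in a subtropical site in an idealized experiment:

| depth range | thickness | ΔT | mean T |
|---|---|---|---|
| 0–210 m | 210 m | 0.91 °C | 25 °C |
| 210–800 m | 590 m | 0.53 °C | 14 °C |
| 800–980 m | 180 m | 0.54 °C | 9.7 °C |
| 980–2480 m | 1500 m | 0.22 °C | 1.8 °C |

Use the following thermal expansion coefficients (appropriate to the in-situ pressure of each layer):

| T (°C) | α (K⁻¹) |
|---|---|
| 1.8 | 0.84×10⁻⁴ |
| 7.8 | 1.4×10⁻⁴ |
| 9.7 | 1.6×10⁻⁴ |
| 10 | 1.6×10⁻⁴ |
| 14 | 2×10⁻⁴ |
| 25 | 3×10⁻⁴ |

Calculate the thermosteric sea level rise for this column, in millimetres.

163 mm of thermosteric rise

Layer 1 at 25 °C → α = 3×10⁻⁴ K⁻¹
Layer 2 at 14 °C → α = 2×10⁻⁴ K⁻¹
Layer 3 at 9.7 °C → α = 1.6×10⁻⁴ K⁻¹
Layer 4 at 1.8 °C → α = 0.84×10⁻⁴ K⁻¹
210 × 3×10⁻⁴ × 0.91 = 0.05733 m
590 × 0.53 × 2×10⁻⁴ = 0.06254 m
800–980 m: 180 × 0.54 × 1.6×10⁻⁴ = 0.015552 m
0.22 × 0.84×10⁻⁴ × 1500 = 0.02772 m
Δh = 0.05733 + 0.06254 + 0.015552 + 0.02772 = 0.163142 m ≈ 163 mm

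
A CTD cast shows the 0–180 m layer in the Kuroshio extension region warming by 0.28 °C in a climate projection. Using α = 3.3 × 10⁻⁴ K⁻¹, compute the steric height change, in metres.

about 0.0166 m

Δh = αΔT·H = 3.3×10⁻⁴ × 0.28 × 180 = 0.016632 m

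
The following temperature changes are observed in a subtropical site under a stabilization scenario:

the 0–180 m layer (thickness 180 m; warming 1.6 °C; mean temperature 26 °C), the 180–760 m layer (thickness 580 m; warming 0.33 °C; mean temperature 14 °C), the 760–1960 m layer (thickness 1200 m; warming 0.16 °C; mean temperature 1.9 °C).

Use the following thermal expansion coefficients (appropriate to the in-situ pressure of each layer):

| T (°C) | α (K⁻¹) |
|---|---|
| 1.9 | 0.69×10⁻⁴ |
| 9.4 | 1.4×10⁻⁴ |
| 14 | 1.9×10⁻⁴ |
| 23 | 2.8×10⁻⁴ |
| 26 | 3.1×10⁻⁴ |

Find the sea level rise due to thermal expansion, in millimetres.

Layer 1 at 26 °C → α = 3.1×10⁻⁴ K⁻¹
Layer 2 at 14 °C → α = 1.9×10⁻⁴ K⁻¹
Layer 3 at 1.9 °C → α = 0.69×10⁻⁴ K⁻¹
0–180 m: 1.6 × 180 × 3.1×10⁻⁴ = 0.08928 m
Layer 2: 0.33 × 580 × 1.9×10⁻⁴ = 0.036366 m
760–1960 m: 1200 × 0.16 × 0.69×10⁻⁴ = 0.013248 m
Δh = 0.08928 + 0.036366 + 0.013248 = 0.138894 m

139 mm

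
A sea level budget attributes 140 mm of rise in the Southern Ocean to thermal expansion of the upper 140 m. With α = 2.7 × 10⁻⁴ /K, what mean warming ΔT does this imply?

about 3.70 K

ΔT = Δh/(αH) = 0.14 / (2.7×10⁻⁴ × 140) ≈ 3.704 K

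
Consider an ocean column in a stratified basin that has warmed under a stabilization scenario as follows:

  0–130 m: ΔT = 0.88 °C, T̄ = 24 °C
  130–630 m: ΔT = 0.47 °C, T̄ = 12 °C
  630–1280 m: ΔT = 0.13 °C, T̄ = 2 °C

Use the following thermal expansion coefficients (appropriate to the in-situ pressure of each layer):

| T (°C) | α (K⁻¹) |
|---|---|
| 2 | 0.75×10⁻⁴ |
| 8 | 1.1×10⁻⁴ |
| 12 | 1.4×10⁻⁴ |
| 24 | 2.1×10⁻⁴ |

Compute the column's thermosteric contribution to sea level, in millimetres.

Layer 1 at 24 °C → α = 2.1×10⁻⁴ K⁻¹
Layer 2 at 12 °C → α = 1.4×10⁻⁴ K⁻¹
Layer 3 at 2 °C → α = 0.75×10⁻⁴ K⁻¹
0–130 m: 2.1×10⁻⁴ × 0.88 × 130 = 0.024024 m
130–630 m: 0.47 × 500 × 1.4×10⁻⁴ = 0.03290 m
630–1280 m: 650 × 0.75×10⁻⁴ × 0.13 = 0.0063375 m
Δh = 0.024024 + 0.03290 + 0.0063375 = 0.0632615 m ≈ 63.3 mm

Δh ≈ 63.3 mm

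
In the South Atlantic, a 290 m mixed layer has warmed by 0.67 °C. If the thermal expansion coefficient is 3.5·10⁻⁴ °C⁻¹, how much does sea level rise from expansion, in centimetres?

6.80 cm

Δh = αΔT·H = 3.5×10⁻⁴ × 0.67 × 290 = 0.068005 m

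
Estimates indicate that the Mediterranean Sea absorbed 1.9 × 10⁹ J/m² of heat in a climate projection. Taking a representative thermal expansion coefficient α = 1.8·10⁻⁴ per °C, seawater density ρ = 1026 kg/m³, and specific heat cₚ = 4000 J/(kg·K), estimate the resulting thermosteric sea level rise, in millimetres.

about 83.3 mm

Δh = αQ/(ρcₚ) = 1.8×10⁻⁴ × 1.9×10⁹ / (1026 × 4000) ≈ 0.083333 m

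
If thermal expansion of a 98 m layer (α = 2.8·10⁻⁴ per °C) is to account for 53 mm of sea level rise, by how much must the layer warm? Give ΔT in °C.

ΔT = Δh/(αH) = 0.053 / (2.8×10⁻⁴ × 98) ≈ 1.931 °C

ΔT ≈ 1.9 °C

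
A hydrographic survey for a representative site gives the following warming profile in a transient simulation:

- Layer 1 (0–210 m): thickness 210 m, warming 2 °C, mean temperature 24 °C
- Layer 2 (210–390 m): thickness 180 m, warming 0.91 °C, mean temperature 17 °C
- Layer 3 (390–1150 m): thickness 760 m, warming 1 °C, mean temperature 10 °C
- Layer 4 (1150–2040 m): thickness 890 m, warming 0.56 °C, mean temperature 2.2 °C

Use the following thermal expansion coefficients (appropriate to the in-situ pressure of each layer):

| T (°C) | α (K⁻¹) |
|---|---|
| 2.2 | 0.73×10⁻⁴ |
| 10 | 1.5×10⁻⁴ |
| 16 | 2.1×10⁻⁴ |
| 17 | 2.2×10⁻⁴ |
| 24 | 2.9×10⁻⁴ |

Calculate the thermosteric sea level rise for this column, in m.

Layer 1 at 24 °C → α = 2.9×10⁻⁴ K⁻¹
Layer 2 at 17 °C → α = 2.2×10⁻⁴ K⁻¹
Layer 3 at 10 °C → α = 1.5×10⁻⁴ K⁻¹
Layer 4 at 2.2 °C → α = 0.73×10⁻⁴ K⁻¹
0–210 m: 210 × 2 × 2.9×10⁻⁴ = 0.12180 m
210–390 m: 180 × 0.91 × 2.2×10⁻⁴ = 0.036036 m
1.5×10⁻⁴ × 760 × 1 = 0.11400 m
Layer 4: 0.56 × 890 × 0.73×10⁻⁴ = 0.0363832 m
Δh = 0.12180 + 0.036036 + 0.11400 + 0.0363832 = 0.3082192 m

about 0.308 m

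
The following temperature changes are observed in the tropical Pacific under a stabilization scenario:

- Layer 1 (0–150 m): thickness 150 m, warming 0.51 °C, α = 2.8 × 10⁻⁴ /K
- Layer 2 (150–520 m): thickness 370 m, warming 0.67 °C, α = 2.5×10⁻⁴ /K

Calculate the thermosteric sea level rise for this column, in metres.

Layer 1: 150 × 2.8×10⁻⁴ × 0.51 = 0.02142 m
Layer 2: 2.5×10⁻⁴ × 370 × 0.67 = 0.061975 m
Δh = 0.02142 + 0.061975 = 0.083395 m ≈ 0.0834 m

about 0.0834 m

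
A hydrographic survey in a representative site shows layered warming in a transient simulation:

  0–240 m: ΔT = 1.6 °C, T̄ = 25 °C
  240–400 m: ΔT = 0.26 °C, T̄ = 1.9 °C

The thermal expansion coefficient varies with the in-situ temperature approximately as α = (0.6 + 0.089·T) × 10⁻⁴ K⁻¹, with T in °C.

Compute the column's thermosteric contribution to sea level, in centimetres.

Layer 1: α = (0.6 + 0.089×25)×10⁻⁴ = 2.825×10⁻⁴ K⁻¹
Layer 2: α = (0.6 + 0.089×1.9)×10⁻⁴ = 0.7691×10⁻⁴ K⁻¹
0–240 m: 1.6 × 240 × 2.825×10⁻⁴ = 0.10848 m
Layer 2: 0.7691×10⁻⁴ × 160 × 0.26 = 0.003199456 m
Δh = 0.10848 + 0.003199456 = 0.111679456 m ≈ 11.2 cm

Δh = 11.2 cm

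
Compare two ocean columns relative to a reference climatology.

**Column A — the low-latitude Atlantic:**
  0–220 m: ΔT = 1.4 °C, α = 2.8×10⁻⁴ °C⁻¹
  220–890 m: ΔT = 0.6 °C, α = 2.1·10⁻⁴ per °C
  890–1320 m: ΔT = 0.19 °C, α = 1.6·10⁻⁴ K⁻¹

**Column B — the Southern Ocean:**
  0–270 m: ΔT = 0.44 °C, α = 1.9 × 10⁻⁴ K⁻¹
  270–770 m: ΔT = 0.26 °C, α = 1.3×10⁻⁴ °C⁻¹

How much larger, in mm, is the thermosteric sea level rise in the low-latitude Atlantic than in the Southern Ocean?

140 mm larger

A 0–220 m: 1.4 × 220 × 2.8×10⁻⁴ = 0.08624 m
A 2.1×10⁻⁴ × 670 × 0.6 = 0.08442 m
A 890–1320 m: 0.19 × 1.6×10⁻⁴ × 430 = 0.013072 m
A total: 0.183732 m
B 0–270 m: 270 × 0.44 × 1.9×10⁻⁴ = 0.022572 m
B 270–770 m: 500 × 1.3×10⁻⁴ × 0.26 = 0.01690 m
B total: 0.039472 m
Difference: 0.183732 − 0.039472 = 0.14426 m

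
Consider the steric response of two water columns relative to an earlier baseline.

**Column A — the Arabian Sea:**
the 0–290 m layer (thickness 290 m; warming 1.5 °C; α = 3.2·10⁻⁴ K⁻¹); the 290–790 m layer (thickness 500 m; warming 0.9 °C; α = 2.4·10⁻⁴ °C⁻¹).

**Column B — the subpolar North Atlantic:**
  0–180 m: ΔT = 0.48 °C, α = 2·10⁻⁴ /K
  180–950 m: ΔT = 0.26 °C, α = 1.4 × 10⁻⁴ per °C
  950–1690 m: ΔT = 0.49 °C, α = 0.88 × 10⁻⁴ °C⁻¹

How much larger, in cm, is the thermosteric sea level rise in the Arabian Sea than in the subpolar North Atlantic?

Δh_A − Δh_B ≈ 17 cm

A 0–290 m: 3.2×10⁻⁴ × 290 × 1.5 = 0.13920 m
A Layer 2: 500 × 0.9 × 2.4×10⁻⁴ = 0.10800 m
A total: 0.24720 m
B 0–180 m: 2×10⁻⁴ × 0.48 × 180 = 0.01728 m
B Layer 2: 0.26 × 1.4×10⁻⁴ × 770 = 0.028028 m
B 0.88×10⁻⁴ × 0.49 × 740 = 0.0319088 m
B total: 0.0772168 m
Difference: 0.24720 − 0.0772168 = 0.1699832 m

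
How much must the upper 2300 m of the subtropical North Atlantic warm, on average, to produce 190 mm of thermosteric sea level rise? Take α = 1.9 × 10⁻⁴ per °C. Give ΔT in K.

0.43 K

ΔT = Δh/(αH) = 0.19 / (1.9×10⁻⁴ × 2300) ≈ 0.4348 K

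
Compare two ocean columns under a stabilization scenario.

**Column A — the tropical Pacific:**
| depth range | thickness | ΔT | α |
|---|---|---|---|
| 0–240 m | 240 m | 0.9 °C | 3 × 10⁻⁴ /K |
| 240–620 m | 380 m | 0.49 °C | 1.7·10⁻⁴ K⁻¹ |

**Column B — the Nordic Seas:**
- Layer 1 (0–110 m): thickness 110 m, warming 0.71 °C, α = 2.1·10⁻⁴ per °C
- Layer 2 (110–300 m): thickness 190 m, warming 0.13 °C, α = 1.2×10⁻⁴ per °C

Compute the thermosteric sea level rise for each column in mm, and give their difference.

A: 96 mm; B: 19 mm; difference 77 mm

A Layer 1: 0.9 × 3×10⁻⁴ × 240 = 0.06480 m
A 380 × 1.7×10⁻⁴ × 0.49 = 0.031654 m
A total: 0.096454 m
B Layer 1: 110 × 2.1×10⁻⁴ × 0.71 = 0.016401 m
B 190 × 0.13 × 1.2×10⁻⁴ = 0.002964 m
B total: 0.019365 m
Difference: 0.096454 − 0.019365 = 0.077089 m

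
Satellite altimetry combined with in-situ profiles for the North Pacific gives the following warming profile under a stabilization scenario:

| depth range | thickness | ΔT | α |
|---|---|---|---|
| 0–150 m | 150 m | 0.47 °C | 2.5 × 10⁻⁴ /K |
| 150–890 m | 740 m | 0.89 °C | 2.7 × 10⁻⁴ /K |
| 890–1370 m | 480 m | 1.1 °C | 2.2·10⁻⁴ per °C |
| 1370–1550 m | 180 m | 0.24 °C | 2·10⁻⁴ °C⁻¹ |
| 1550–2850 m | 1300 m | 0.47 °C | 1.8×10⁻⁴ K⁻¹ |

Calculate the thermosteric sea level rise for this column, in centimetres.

150 × 0.47 × 2.5×10⁻⁴ = 0.017625 m
150–890 m: 2.7×10⁻⁴ × 740 × 0.89 = 0.177822 m
890–1370 m: 480 × 1.1 × 2.2×10⁻⁴ = 0.11616 m
Layer 4: 180 × 2×10⁻⁴ × 0.24 = 0.00864 m
Layer 5: 0.47 × 1300 × 1.8×10⁻⁴ = 0.10998 m
Δh = 0.017625 + 0.177822 + 0.11616 + 0.00864 + 0.10998 = 0.430227 m

Δh ≈ 43.0 cm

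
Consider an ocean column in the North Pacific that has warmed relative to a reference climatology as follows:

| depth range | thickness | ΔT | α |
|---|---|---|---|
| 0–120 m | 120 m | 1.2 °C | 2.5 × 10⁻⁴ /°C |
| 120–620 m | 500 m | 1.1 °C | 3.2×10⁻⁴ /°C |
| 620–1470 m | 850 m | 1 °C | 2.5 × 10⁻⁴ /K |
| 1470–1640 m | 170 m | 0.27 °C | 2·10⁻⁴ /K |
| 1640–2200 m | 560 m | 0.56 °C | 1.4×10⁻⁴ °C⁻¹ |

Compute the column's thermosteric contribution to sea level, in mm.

0–120 m: 1.2 × 2.5×10⁻⁴ × 120 = 0.03600 m
120–620 m: 3.2×10⁻⁴ × 1.1 × 500 = 0.17600 m
620–1470 m: 850 × 2.5×10⁻⁴ × 1 = 0.21250 m
Layer 4: 170 × 0.27 × 2×10⁻⁴ = 0.00918 m
1640–2200 m: 560 × 1.4×10⁻⁴ × 0.56 = 0.043904 m
Δh = 0.03600 + 0.17600 + 0.21250 + 0.00918 + 0.043904 = 0.477584 m ≈ 478 mm

Δh ≈ 478 mm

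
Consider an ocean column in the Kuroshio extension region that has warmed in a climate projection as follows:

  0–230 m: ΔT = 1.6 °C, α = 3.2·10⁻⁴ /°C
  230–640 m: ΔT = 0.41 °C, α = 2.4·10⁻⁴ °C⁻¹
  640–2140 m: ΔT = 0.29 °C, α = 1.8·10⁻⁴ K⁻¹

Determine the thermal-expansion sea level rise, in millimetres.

Layer 1: 3.2×10⁻⁴ × 1.6 × 230 = 0.11776 m
0.41 × 410 × 2.4×10⁻⁴ = 0.040344 m
1.8×10⁻⁴ × 0.29 × 1500 = 0.07830 m
Δh = 0.11776 + 0.040344 + 0.07830 = 0.236404 m ≈ 236 mm

236 mm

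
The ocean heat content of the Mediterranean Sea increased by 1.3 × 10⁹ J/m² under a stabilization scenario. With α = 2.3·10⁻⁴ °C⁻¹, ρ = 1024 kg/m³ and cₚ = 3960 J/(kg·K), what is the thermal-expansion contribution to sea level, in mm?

73.7 mm

Δh = αQ/(ρcₚ) = 2.3×10⁻⁴ × 1.3×10⁹ / (1024 × 3960) ≈ 0.073735 m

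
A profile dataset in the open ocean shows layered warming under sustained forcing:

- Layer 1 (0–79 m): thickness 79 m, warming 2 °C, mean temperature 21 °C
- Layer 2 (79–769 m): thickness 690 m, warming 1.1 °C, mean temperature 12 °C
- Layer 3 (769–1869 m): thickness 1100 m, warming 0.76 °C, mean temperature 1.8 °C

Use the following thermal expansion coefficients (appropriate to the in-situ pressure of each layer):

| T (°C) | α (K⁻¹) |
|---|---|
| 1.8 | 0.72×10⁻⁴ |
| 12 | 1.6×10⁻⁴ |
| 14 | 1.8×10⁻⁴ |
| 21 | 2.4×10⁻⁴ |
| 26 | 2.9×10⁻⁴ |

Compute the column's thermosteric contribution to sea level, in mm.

about 220 mm

Layer 1 at 21 °C → α = 2.4×10⁻⁴ K⁻¹
Layer 2 at 12 °C → α = 1.6×10⁻⁴ K⁻¹
Layer 3 at 1.8 °C → α = 0.72×10⁻⁴ K⁻¹
Layer 1: 79 × 2.4×10⁻⁴ × 2 = 0.03792 m
690 × 1.6×10⁻⁴ × 1.1 = 0.12144 m
769–1869 m: 0.76 × 1100 × 0.72×10⁻⁴ = 0.060192 m
Δh = 0.03792 + 0.12144 + 0.060192 = 0.219552 m ≈ 220 mm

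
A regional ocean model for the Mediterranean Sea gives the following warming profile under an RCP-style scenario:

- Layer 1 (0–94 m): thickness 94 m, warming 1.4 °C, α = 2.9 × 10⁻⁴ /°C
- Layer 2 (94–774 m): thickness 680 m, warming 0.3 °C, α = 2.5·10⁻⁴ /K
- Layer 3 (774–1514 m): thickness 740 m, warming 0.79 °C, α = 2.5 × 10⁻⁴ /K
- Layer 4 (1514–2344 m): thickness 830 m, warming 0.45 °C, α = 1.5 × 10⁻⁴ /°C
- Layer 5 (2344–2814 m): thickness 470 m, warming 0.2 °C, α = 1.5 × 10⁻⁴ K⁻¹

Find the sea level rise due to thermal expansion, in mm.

310 mm of thermosteric rise

1.4 × 94 × 2.9×10⁻⁴ = 0.038164 m
Layer 2: 0.3 × 680 × 2.5×10⁻⁴ = 0.05100 m
774–1514 m: 2.5×10⁻⁴ × 740 × 0.79 = 0.14615 m
Layer 4: 0.45 × 830 × 1.5×10⁻⁴ = 0.056025 m
470 × 1.5×10⁻⁴ × 0.2 = 0.01410 m
Δh = 0.038164 + 0.05100 + 0.14615 + 0.056025 + 0.01410 = 0.305439 m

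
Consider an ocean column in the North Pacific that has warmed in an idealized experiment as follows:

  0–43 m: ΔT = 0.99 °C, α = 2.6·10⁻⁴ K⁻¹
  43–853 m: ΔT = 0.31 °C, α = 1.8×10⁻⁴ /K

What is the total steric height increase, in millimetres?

56 mm

0–43 m: 43 × 0.99 × 2.6×10⁻⁴ = 0.0110682 m
43–853 m: 810 × 0.31 × 1.8×10⁻⁴ = 0.045198 m
Δh = 0.0110682 + 0.045198 = 0.0562662 m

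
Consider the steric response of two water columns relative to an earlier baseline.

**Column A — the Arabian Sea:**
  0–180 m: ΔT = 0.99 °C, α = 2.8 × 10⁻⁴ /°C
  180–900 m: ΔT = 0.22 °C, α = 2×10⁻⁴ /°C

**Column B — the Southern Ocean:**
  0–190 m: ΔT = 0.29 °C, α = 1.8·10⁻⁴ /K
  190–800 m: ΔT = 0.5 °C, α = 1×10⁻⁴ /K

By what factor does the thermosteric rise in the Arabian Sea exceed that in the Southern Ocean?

a factor of 2.02

A 0–180 m: 180 × 2.8×10⁻⁴ × 0.99 = 0.049896 m
A 180–900 m: 720 × 2×10⁻⁴ × 0.22 = 0.03168 m
A total: 0.081576 m
B 190 × 1.8×10⁻⁴ × 0.29 = 0.009918 m
B 610 × 0.5 × 1×10⁻⁴ = 0.03050 m
B total: 0.040418 m
Ratio: 0.081576 / 0.040418 ≈ 2.018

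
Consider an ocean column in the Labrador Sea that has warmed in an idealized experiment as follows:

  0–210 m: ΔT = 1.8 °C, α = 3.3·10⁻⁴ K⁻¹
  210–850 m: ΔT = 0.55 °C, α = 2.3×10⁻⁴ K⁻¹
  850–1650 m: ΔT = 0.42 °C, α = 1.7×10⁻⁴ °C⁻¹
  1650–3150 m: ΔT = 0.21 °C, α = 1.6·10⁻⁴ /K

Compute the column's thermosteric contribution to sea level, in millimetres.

313 mm of thermosteric rise

0–210 m: 3.3×10⁻⁴ × 1.8 × 210 = 0.12474 m
Layer 2: 0.55 × 640 × 2.3×10⁻⁴ = 0.08096 m
850–1650 m: 800 × 1.7×10⁻⁴ × 0.42 = 0.05712 m
1650–3150 m: 0.21 × 1500 × 1.6×10⁻⁴ = 0.05040 m
Δh = 0.12474 + 0.08096 + 0.05712 + 0.05040 = 0.31322 m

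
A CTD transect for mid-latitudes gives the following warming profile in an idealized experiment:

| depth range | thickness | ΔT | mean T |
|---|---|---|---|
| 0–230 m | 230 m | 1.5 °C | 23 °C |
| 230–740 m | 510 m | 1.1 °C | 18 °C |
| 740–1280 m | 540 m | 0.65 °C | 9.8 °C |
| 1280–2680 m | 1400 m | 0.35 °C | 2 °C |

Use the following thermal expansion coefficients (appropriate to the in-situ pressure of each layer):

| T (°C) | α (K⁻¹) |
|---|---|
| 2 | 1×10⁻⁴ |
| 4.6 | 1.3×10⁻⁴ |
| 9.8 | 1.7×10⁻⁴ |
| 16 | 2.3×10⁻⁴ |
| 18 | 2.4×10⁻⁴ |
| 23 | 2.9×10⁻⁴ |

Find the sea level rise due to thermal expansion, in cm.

Layer 1 at 23 °C → α = 2.9×10⁻⁴ K⁻¹
Layer 2 at 18 °C → α = 2.4×10⁻⁴ K⁻¹
Layer 3 at 9.8 °C → α = 1.7×10⁻⁴ K⁻¹
Layer 4 at 2 °C → α = 1×10⁻⁴ K⁻¹
Layer 1: 1.5 × 230 × 2.9×10⁻⁴ = 0.10005 m
2.4×10⁻⁴ × 1.1 × 510 = 0.13464 m
Layer 3: 540 × 0.65 × 1.7×10⁻⁴ = 0.05967 m
1280–2680 m: 1400 × 1×10⁻⁴ × 0.35 = 0.04900 m
Δh = 0.10005 + 0.13464 + 0.05967 + 0.04900 = 0.34336 m

about 34 cm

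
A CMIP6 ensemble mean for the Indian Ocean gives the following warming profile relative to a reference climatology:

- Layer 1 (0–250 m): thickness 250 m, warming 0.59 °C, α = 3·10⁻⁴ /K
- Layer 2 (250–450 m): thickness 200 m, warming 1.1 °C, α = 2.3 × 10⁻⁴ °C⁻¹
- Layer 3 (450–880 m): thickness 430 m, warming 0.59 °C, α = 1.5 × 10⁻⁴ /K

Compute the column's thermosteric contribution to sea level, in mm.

about 133 mm

0–250 m: 3×10⁻⁴ × 250 × 0.59 = 0.04425 m
Layer 2: 200 × 1.1 × 2.3×10⁻⁴ = 0.05060 m
Layer 3: 1.5×10⁻⁴ × 0.59 × 430 = 0.038055 m
Δh = 0.04425 + 0.05060 + 0.038055 = 0.132905 m ≈ 133 mm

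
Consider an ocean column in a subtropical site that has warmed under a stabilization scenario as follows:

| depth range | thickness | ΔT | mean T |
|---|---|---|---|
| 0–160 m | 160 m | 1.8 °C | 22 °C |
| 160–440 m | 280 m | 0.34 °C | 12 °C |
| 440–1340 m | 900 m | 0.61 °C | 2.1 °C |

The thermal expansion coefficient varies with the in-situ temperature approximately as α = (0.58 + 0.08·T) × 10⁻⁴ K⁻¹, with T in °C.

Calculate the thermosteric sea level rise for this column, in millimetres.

Layer 1: α = (0.58 + 0.08×22)×10⁻⁴ = 2.34×10⁻⁴ K⁻¹
Layer 2: α = (0.58 + 0.08×12)×10⁻⁴ = 1.54×10⁻⁴ K⁻¹
Layer 3: α = (0.58 + 0.08×2.1)×10⁻⁴ = 0.748×10⁻⁴ K⁻¹
Layer 1: 160 × 1.8 × 2.34×10⁻⁴ = 0.067392 m
160–440 m: 0.34 × 1.54×10⁻⁴ × 280 = 0.0146608 m
900 × 0.748×10⁻⁴ × 0.61 = 0.0410652 m
Δh = 0.067392 + 0.0146608 + 0.0410652 = 0.123118 m ≈ 123 mm

123 mm of thermosteric rise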